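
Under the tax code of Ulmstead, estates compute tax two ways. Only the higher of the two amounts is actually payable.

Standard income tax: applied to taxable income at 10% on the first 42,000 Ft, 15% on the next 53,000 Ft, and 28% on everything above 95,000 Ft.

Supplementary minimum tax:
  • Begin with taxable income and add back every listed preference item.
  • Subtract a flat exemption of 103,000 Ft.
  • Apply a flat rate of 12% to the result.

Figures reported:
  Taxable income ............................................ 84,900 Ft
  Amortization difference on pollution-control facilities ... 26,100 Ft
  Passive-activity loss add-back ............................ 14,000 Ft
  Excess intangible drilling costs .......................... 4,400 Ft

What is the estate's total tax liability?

10,635 Ft

Standard income tax:
  42,000 Ft × 10% = 4,200 Ft
  42,900 Ft × 15% = 6,435 Ft
  → 10,635 Ft

Supplementary minimum tax:
  Adjusted income: 84,900 Ft + 26,100 Ft + 14,000 Ft + 4,400 Ft = 129,400 Ft
  Less exemption 103,000 Ft → base 26,400 Ft
  26,400 Ft × 12% = 3,168 Ft

10,635 Ft > 3,168 Ft, so the standard income tax governs.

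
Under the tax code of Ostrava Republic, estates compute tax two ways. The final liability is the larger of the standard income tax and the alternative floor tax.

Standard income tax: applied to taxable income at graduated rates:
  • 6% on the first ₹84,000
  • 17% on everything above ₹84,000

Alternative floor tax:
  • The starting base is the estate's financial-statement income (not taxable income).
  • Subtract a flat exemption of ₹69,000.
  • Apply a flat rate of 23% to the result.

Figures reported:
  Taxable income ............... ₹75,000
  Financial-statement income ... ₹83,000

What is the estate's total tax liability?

₹4,500

Alternative floor tax:
  Base (financial-statement income): ₹83,000
  Less exemption ₹69,000 → base ₹14,000
  ₹14,000 × 23% = ₹3,220

Standard income tax:
  ₹75,000 × 6% = ₹4,500

₹4,500 > ₹3,220, so the standard income tax governs.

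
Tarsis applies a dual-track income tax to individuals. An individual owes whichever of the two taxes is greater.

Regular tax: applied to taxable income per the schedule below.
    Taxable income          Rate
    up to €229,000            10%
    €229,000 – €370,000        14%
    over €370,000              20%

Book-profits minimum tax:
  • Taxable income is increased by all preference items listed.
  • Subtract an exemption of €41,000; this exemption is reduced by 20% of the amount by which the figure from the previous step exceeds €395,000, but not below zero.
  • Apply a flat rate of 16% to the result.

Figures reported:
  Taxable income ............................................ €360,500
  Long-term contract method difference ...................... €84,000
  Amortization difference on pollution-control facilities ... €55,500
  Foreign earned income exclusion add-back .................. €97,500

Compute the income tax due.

€95,520

Book-profits minimum tax:
  Adjusted income: €360,500 + €84,000 + €55,500 + €97,500 = €597,500
  Exemption: €41,000 − 20% × (€597,500 − €395,000) = €41,000 − €40,500 = €500
  Base: €597,500 − €500 = €597,000
  €597,000 × 16% = €95,520

Regular tax:
  €229,000 × 10% = €22,900
  €131,500 × 14% = €18,410
  → €41,310

€95,520 > €41,310, so the book-profits minimum tax is the binding amount.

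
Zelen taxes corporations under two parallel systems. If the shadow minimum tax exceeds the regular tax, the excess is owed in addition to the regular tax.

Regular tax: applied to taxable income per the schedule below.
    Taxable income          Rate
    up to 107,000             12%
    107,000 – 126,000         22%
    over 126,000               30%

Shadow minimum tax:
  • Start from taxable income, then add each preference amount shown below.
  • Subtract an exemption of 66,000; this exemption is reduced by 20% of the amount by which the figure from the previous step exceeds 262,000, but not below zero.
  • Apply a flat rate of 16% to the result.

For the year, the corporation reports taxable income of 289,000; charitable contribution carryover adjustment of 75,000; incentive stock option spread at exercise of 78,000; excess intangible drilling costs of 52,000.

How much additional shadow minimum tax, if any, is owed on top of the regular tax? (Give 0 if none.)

Shadow minimum tax:
  Adjusted income: 289,000 + 75,000 + 78,000 + 52,000 = 494,000
  Exemption: 66,000 − 20% × (494,000 − 262,000) = 66,000 − 46,400 = 19,600
  Base: 494,000 − 19,600 = 474,400
  474,400 × 16% = 75,904

Regular tax:
  107,000 × 12% = 12,840
  19,000 × 22% = 4,180
  163,000 × 30% = 48,900
  → 65,920

Excess of shadow minimum tax over regular tax: 75,904 − 65,920 = 9,984.

9,984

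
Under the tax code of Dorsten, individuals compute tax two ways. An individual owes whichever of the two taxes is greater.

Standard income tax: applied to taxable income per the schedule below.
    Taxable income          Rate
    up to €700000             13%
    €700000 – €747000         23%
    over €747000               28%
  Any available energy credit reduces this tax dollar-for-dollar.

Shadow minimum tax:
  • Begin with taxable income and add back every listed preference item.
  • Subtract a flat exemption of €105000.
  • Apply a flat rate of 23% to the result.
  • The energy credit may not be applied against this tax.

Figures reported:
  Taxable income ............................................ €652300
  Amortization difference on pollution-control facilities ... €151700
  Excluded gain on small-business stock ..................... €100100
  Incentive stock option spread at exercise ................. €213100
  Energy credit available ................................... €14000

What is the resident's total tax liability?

€232806

Shadow minimum tax:
  Adjusted income: €652300 + €151700 + €100100 + €213100 = €1117200
  Less exemption €105000 → base €1012200
  €1012200 × 23% = €232806

Standard income tax:
  €652300 × 13% = €84799
  Less energy credit €14000 → €70799

€232806 > €70799, so the shadow minimum tax is the binding amount.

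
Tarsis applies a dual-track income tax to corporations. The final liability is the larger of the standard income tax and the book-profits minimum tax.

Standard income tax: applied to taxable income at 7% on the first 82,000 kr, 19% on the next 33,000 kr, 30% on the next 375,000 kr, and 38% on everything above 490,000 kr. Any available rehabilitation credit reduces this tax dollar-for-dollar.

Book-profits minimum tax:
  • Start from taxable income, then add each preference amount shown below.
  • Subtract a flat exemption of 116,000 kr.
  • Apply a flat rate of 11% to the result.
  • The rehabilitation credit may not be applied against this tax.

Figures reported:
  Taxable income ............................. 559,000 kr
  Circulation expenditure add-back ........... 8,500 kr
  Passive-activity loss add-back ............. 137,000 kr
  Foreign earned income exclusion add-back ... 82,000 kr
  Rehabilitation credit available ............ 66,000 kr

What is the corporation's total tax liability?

84,730 kr

Standard income tax:
  82,000 kr × 7% = 5,740 kr
  33,000 kr × 19% = 6,270 kr
  375,000 kr × 30% = 112,500 kr
  69,000 kr × 38% = 26,220 kr
  → 150,730 kr
  Less rehabilitation credit 66,000 kr → 84,730 kr

Book-profits minimum tax:
  Adjusted income: 559,000 kr + 8,500 kr + 137,000 kr + 82,000 kr = 786,500 kr
  Less exemption 116,000 kr → base 670,500 kr
  670,500 kr × 11% = 73,755 kr

84,730 kr > 73,755 kr, so the standard income tax governs.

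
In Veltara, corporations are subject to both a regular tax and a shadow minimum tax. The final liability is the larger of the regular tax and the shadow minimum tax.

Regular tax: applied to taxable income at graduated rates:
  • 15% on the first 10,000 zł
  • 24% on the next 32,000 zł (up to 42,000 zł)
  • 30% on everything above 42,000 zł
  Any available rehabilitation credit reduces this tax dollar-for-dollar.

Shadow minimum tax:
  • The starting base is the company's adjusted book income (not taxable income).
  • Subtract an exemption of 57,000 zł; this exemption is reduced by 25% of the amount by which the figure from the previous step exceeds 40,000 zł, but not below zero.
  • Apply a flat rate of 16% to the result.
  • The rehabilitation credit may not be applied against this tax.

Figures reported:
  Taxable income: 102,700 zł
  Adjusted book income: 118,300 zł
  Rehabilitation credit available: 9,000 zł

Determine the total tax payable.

Shadow minimum tax:
  Base (adjusted book income): 118,300 zł
  Exemption: 57,000 zł − 25% × (118,300 zł − 40,000 zł) = 57,000 zł − 19,575 zł = 37,425 zł
  Base: 118,300 zł − 37,425 zł = 80,875 zł
  80,875 zł × 16% = 12,940 zł

Regular tax:
  10,000 zł × 15% = 1,500 zł
  32,000 zł × 24% = 7,680 zł
  60,700 zł × 30% = 18,210 zł
  → 27,390 zł
  Less rehabilitation credit 9,000 zł → 18,390 zł

18,390 zł > 12,940 zł, so the regular tax governs.

18,390 zł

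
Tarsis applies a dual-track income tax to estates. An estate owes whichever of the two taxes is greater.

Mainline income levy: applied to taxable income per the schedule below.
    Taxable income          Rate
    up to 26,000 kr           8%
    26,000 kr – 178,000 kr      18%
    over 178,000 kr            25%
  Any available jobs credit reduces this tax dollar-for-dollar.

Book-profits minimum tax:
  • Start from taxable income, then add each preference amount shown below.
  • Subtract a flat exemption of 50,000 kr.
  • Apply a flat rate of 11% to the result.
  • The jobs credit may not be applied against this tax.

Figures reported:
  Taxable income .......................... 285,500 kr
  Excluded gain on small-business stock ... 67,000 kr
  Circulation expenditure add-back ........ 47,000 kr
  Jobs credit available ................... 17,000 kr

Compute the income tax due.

39,315 kr

Book-profits minimum tax:
  Adjusted income: 285,500 kr + 67,000 kr + 47,000 kr = 399,500 kr
  Less exemption 50,000 kr → base 349,500 kr
  349,500 kr × 11% = 38,445 kr

Mainline income levy:
  26,000 kr × 8% = 2,080 kr
  152,000 kr × 18% = 27,360 kr
  107,500 kr × 25% = 26,875 kr
  → 56,315 kr
  Less jobs credit 17,000 kr → 39,315 kr

39,315 kr > 38,445 kr, so the mainline income levy governs.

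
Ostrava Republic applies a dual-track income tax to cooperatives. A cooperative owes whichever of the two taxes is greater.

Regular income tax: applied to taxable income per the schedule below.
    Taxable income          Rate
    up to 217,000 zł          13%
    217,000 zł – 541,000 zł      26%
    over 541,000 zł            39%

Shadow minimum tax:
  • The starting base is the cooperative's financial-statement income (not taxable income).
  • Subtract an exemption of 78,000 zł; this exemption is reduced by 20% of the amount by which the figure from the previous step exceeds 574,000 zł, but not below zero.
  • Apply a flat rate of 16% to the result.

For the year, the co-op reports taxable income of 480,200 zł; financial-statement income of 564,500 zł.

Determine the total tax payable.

96,642 zł

Shadow minimum tax:
  Base (financial-statement income): 564,500 zł
  Exemption: 564,500 zł ≤ 574,000 zł, so full 78,000 zł applies
  Base: 564,500 zł − 78,000 zł = 486,500 zł
  486,500 zł × 16% = 77,840 zł

Regular income tax:
  217,000 zł × 13% = 28,210 zł
  263,200 zł × 26% = 68,432 zł
  → 96,642 zł

96,642 zł > 77,840 zł, so the regular income tax governs.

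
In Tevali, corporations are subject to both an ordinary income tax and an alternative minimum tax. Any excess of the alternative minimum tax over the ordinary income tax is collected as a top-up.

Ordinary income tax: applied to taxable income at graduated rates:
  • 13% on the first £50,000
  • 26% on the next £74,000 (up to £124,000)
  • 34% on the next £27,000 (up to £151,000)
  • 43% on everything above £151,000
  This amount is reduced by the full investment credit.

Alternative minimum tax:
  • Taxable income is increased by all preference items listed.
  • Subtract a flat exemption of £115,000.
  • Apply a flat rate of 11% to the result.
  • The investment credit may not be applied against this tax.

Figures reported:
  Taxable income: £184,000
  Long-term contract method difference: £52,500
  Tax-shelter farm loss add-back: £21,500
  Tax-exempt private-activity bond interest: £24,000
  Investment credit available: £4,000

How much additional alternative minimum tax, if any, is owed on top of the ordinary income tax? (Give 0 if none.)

£0

Alternative minimum tax:
  Adjusted income: £184,000 + £52,500 + £21,500 + £24,000 = £282,000
  Less exemption £115,000 → base £167,000
  £167,000 × 11% = £18,370

Ordinary income tax:
  £50,000 × 13% = £6,500
  £74,000 × 26% = £19,240
  £27,000 × 34% = £9,180
  £33,000 × 43% = £14,190
  → £49,110
  Less investment credit £4,000 → £45,110

£18,370 ≤ £45,110, so no add-on is due.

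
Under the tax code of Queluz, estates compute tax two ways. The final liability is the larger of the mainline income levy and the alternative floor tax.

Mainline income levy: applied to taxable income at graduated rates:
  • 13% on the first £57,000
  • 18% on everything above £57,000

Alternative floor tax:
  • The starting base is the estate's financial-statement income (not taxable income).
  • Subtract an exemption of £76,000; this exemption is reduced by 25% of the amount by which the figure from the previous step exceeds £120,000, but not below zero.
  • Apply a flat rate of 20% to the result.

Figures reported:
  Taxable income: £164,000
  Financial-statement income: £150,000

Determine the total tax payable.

£26,670

Alternative floor tax:
  Base (financial-statement income): £150,000
  Exemption: £76,000 − 25% × (£150,000 − £120,000) = £76,000 − £7,500 = £68,500
  Base: £150,000 − £68,500 = £81,500
  £81,500 × 20% = £16,300

Mainline income levy:
  £57,000 × 13% = £7,410
  £107,000 × 18% = £19,260
  → £26,670

£26,670 > £16,300, so the mainline income levy governs.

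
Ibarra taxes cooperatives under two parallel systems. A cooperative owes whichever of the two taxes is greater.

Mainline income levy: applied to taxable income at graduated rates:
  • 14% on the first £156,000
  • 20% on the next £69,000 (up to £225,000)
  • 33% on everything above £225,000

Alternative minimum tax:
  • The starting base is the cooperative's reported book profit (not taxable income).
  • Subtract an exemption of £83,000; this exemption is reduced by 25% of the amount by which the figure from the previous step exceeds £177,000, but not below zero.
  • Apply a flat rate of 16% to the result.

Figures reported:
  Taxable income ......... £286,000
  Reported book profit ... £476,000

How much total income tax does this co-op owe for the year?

Mainline income levy:
  £156,000 × 14% = £21,840
  £69,000 × 20% = £13,800
  £61,000 × 33% = £20,130
  → £55,770

Alternative minimum tax:
  Base (reported book profit): £476,000
  Exemption: £83,000 − 25% × (£476,000 − £177,000) = £83,000 − £74,750 = £8,250
  Base: £476,000 − £8,250 = £467,750
  £467,750 × 16% = £74,840

£74,840 > £55,770, so the alternative minimum tax is the binding amount.

£74,840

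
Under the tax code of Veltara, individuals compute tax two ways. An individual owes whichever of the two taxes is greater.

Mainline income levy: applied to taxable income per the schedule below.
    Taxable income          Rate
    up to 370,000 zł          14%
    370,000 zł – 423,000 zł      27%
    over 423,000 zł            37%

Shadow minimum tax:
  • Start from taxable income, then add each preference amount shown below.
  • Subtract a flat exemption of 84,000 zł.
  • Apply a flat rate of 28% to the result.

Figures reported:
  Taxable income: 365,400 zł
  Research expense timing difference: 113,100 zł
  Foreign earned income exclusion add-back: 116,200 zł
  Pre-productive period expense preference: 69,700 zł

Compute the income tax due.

Mainline income levy:
  365,400 zł × 14% = 51,156 zł

Shadow minimum tax:
  Adjusted income: 365,400 zł + 113,100 zł + 116,200 zł + 69,700 zł = 664,400 zł
  Less exemption 84,000 zł → base 580,400 zł
  580,400 zł × 28% = 162,512 zł

162,512 zł > 51,156 zł, so the shadow minimum tax is the binding amount.

162,512 zł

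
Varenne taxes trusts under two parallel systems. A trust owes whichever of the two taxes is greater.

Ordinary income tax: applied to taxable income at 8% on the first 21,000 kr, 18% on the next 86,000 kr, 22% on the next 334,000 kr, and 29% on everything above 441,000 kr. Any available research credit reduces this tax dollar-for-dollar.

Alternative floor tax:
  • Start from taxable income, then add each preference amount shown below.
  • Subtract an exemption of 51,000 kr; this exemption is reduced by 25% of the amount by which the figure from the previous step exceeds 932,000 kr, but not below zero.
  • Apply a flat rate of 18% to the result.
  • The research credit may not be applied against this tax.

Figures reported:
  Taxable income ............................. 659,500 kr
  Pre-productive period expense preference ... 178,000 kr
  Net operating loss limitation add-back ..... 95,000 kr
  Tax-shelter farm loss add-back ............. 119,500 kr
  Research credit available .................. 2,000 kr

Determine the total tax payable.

185,580 kr

Ordinary income tax:
  21,000 kr × 8% = 1,680 kr
  86,000 kr × 18% = 15,480 kr
  334,000 kr × 22% = 73,480 kr
  218,500 kr × 29% = 63,365 kr
  → 154,005 kr
  Less research credit 2,000 kr → 152,005 kr

Alternative floor tax:
  Adjusted income: 659,500 kr + 178,000 kr + 95,000 kr + 119,500 kr = 1,052,000 kr
  Exemption: 51,000 kr − 25% × (1,052,000 kr − 932,000 kr) = 51,000 kr − 30,000 kr = 21,000 kr
  Base: 1,052,000 kr − 21,000 kr = 1,031,000 kr
  1,031,000 kr × 18% = 185,580 kr

185,580 kr > 152,005 kr, so the alternative floor tax is the binding amount.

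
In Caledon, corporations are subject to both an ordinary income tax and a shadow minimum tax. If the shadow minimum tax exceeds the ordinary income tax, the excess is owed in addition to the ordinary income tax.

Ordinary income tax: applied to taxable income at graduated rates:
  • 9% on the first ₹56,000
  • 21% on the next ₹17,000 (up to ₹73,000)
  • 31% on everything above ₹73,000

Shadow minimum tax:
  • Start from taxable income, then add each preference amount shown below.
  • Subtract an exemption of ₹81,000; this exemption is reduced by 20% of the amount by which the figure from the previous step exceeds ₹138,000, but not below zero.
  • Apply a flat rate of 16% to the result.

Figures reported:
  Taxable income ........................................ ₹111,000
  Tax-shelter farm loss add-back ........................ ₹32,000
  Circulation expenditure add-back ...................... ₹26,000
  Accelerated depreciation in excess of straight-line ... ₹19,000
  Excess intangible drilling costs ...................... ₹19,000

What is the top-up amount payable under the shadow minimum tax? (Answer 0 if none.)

Ordinary income tax:
  ₹56,000 × 9% = ₹5,040
  ₹17,000 × 21% = ₹3,570
  ₹38,000 × 31% = ₹11,780
  → ₹20,390

Shadow minimum tax:
  Adjusted income: ₹111,000 + ₹32,000 + ₹26,000 + ₹19,000 + ₹19,000 = ₹207,000
  Exemption: ₹81,000 − 20% × (₹207,000 − ₹138,000) = ₹81,000 − ₹13,800 = ₹67,200
  Base: ₹207,000 − ₹67,200 = ₹139,800
  ₹139,800 × 16% = ₹22,368

Excess of shadow minimum tax over ordinary income tax: ₹22,368 − ₹20,390 = ₹1,978.

₹1,978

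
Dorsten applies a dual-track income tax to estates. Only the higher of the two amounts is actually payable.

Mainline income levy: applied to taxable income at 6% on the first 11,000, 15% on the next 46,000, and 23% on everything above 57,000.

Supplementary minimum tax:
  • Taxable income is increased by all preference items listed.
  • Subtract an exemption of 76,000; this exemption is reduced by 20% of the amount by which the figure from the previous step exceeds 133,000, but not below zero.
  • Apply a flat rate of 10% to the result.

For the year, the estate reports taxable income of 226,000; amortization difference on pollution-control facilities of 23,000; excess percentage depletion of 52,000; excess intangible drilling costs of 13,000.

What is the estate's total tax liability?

Supplementary minimum tax:
  Adjusted income: 226,000 + 23,000 + 52,000 + 13,000 = 314,000
  Exemption: 76,000 − 20% × (314,000 − 133,000) = 76,000 − 36,200 = 39,800
  Base: 314,000 − 39,800 = 274,200
  274,200 × 10% = 27,420

Mainline income levy:
  11,000 × 6% = 660
  46,000 × 15% = 6,900
  169,000 × 23% = 38,870
  → 46,430

46,430 > 27,420, so the mainline income levy governs.

46,430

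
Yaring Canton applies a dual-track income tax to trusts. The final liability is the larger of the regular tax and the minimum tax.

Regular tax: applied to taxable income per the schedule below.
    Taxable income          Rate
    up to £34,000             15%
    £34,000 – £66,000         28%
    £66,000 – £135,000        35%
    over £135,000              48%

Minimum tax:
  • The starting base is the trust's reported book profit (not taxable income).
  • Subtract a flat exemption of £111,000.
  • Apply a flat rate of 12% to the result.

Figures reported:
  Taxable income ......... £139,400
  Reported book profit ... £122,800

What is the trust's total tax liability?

£40,322

Minimum tax:
  Base (reported book profit): £122,800
  Less exemption £111,000 → base £11,800
  £11,800 × 12% = £1,416

Regular tax:
  £34,000 × 15% = £5,100
  £32,000 × 28% = £8,960
  £69,000 × 35% = £24,150
  £4,400 × 48% = £2,112
  → £40,322

£40,322 > £1,416, so the regular tax governs.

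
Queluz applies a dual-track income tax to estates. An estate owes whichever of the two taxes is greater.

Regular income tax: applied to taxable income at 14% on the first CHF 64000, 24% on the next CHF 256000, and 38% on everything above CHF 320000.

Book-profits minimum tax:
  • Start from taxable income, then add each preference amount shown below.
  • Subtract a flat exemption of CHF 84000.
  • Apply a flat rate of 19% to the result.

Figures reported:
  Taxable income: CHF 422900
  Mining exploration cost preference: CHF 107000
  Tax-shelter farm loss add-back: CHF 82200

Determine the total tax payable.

Regular income tax:
  CHF 64000 × 14% = CHF 8960
  CHF 256000 × 24% = CHF 61440
  CHF 102900 × 38% = CHF 39102
  → CHF 109502

Book-profits minimum tax:
  Adjusted income: CHF 422900 + CHF 107000 + CHF 82200 = CHF 612100
  Less exemption CHF 84000 → base CHF 528100
  CHF 528100 × 19% = CHF 100339

CHF 109502 > CHF 100339, so the regular income tax governs.

CHF 109502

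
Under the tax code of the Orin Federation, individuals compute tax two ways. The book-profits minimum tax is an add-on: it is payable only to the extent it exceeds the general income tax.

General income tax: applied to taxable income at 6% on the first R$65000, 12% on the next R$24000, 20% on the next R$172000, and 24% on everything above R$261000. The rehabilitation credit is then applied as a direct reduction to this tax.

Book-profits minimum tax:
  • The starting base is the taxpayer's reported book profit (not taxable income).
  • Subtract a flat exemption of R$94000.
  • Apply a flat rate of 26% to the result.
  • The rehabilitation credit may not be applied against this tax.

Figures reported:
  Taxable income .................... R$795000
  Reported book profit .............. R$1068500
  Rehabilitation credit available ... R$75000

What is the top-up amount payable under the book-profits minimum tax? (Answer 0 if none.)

R$159030

Book-profits minimum tax:
  Base (reported book profit): R$1068500
  Less exemption R$94000 → base R$974500
  R$974500 × 26% = R$253370

General income tax:
  R$65000 × 6% = R$3900
  R$24000 × 12% = R$2880
  R$172000 × 20% = R$34400
  R$534000 × 24% = R$128160
  → R$169340
  Less rehabilitation credit R$75000 → R$94340

Excess of book-profits minimum tax over general income tax: R$253370 − R$94340 = R$159030.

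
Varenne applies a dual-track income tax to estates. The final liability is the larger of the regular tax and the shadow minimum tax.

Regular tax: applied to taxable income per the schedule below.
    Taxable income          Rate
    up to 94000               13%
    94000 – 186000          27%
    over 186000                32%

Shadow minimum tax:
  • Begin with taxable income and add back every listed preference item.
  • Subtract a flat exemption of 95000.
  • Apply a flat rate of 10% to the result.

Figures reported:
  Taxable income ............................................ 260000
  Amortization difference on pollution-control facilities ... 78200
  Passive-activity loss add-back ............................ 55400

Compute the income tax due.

Shadow minimum tax:
  Adjusted income: 260000 + 78200 + 55400 = 393600
  Less exemption 95000 → base 298600
  298600 × 10% = 29860

Regular tax:
  94000 × 13% = 12220
  92000 × 27% = 24840
  74000 × 32% = 23680
  → 60740

60740 > 29860, so the regular tax governs.

60740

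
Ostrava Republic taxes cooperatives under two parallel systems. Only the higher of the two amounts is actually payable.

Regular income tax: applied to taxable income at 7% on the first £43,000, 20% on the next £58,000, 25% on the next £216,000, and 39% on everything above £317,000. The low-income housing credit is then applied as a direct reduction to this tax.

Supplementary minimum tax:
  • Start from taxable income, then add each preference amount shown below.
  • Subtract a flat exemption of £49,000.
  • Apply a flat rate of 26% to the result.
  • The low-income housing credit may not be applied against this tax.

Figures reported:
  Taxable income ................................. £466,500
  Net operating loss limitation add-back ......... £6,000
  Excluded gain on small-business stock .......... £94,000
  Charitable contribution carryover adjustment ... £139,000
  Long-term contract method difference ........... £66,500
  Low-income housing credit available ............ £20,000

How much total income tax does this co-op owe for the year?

Regular income tax:
  £43,000 × 7% = £3,010
  £58,000 × 20% = £11,600
  £216,000 × 25% = £54,000
  £149,500 × 39% = £58,305
  → £126,915
  Less low-income housing credit £20,000 → £106,915

Supplementary minimum tax:
  Adjusted income: £466,500 + £6,000 + £94,000 + £139,000 + £66,500 = £772,000
  Less exemption £49,000 → base £723,000
  £723,000 × 26% = £187,980

£187,980 > £106,915, so the supplementary minimum tax is the binding amount.

£187,980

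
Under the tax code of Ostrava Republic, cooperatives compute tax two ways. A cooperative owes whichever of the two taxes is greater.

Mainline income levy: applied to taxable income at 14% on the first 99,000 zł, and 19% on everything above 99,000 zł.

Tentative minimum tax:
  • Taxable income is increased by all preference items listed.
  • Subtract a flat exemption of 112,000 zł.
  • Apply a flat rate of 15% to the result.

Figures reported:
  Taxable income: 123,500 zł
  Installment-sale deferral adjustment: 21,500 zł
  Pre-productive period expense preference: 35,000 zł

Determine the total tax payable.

Tentative minimum tax:
  Adjusted income: 123,500 zł + 21,500 zł + 35,000 zł = 180,000 zł
  Less exemption 112,000 zł → base 68,000 zł
  68,000 zł × 15% = 10,200 zł

Mainline income levy:
  99,000 zł × 14% = 13,860 zł
  24,500 zł × 19% = 4,655 zł
  → 18,515 zł

18,515 zł > 10,200 zł, so the mainline income levy governs.

18,515 zł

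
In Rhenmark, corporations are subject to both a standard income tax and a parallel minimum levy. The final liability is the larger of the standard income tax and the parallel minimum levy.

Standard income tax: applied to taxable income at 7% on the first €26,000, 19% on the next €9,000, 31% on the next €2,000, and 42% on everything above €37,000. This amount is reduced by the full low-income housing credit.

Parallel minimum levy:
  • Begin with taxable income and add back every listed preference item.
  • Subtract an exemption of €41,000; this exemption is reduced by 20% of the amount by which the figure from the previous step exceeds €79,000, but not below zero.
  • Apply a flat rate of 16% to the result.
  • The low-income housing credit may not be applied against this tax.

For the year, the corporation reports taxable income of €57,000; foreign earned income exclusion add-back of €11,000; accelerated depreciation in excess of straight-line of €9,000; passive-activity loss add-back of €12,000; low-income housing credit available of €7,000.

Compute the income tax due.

Standard income tax:
  €26,000 × 7% = €1,820
  €9,000 × 19% = €1,710
  €2,000 × 31% = €620
  €20,000 × 42% = €8,400
  → €12,550
  Less low-income housing credit €7,000 → €5,550

Parallel minimum levy:
  Adjusted income: €57,000 + €11,000 + €9,000 + €12,000 = €89,000
  Exemption: €41,000 − 20% × (€89,000 − €79,000) = €41,000 − €2,000 = €39,000
  Base: €89,000 − €39,000 = €50,000
  €50,000 × 16% = €8,000

€8,000 > €5,550, so the parallel minimum levy is the binding amount.

€8,000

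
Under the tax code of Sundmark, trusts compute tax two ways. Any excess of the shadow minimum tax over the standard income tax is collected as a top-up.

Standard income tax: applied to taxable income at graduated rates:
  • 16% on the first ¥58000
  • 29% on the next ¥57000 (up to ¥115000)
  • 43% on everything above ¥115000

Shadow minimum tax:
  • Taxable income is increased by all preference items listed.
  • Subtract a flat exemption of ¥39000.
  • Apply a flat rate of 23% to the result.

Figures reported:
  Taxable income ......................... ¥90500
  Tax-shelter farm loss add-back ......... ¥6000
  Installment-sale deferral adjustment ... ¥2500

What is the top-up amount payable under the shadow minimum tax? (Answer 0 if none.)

Standard income tax:
  ¥58000 × 16% = ¥9280
  ¥32500 × 29% = ¥9425
  → ¥18705

Shadow minimum tax:
  Adjusted income: ¥90500 + ¥6000 + ¥2500 = ¥99000
  Less exemption ¥39000 → base ¥60000
  ¥60000 × 23% = ¥13800

¥13800 ≤ ¥18705, so no add-on is due.

¥0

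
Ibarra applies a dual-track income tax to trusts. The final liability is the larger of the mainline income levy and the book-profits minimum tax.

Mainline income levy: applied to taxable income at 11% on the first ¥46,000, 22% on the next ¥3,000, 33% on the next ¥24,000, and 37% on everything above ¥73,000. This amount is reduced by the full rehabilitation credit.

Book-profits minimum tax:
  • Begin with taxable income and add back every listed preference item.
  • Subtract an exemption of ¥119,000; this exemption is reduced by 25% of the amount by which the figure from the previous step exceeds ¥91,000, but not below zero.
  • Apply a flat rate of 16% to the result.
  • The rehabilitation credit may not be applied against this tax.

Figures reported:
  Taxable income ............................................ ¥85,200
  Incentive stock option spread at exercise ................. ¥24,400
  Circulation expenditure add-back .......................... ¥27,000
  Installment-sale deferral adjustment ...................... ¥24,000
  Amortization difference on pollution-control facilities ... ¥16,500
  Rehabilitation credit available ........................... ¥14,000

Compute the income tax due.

¥12,740

Mainline income levy:
  ¥46,000 × 11% = ¥5,060
  ¥3,000 × 22% = ¥660
  ¥24,000 × 33% = ¥7,920
  ¥12,200 × 37% = ¥4,514
  → ¥18,154
  Less rehabilitation credit ¥14,000 → ¥4,154

Book-profits minimum tax:
  Adjusted income: ¥85,200 + ¥24,400 + ¥27,000 + ¥24,000 + ¥16,500 = ¥177,100
  Exemption: ¥119,000 − 25% × (¥177,100 − ¥91,000) = ¥119,000 − ¥21,525 = ¥97,475
  Base: ¥177,100 − ¥97,475 = ¥79,625
  ¥79,625 × 16% = ¥12,740

¥12,740 > ¥4,154, so the book-profits minimum tax is the binding amount.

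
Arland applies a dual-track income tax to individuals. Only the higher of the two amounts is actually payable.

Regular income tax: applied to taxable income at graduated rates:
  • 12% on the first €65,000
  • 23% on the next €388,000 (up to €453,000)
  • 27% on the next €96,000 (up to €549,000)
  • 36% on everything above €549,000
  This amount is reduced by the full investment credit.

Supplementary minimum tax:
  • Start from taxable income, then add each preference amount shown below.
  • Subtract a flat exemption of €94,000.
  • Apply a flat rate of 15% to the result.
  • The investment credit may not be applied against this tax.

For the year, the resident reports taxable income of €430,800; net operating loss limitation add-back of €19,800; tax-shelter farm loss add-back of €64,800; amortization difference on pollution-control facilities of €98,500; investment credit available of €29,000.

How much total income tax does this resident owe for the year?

€77,985

Regular income tax:
  €65,000 × 12% = €7,800
  €365,800 × 23% = €84,134
  → €91,934
  Less investment credit €29,000 → €62,934

Supplementary minimum tax:
  Adjusted income: €430,800 + €19,800 + €64,800 + €98,500 = €613,900
  Less exemption €94,000 → base €519,900
  €519,900 × 15% = €77,985

€77,985 > €62,934, so the supplementary minimum tax is the binding amount.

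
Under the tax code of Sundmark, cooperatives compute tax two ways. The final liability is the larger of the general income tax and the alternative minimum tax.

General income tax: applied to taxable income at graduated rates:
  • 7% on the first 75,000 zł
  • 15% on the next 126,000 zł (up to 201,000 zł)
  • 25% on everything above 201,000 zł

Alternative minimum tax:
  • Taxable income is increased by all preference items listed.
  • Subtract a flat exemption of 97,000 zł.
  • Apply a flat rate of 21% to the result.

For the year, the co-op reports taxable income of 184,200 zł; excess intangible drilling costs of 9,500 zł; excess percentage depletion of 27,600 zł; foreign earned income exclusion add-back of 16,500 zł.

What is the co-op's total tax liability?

General income tax:
  75,000 zł × 7% = 5,250 zł
  109,200 zł × 15% = 16,380 zł
  → 21,630 zł

Alternative minimum tax:
  Adjusted income: 184,200 zł + 9,500 zł + 27,600 zł + 16,500 zł = 237,800 zł
  Less exemption 97,000 zł → base 140,800 zł
  140,800 zł × 21% = 29,568 zł

29,568 zł > 21,630 zł, so the alternative minimum tax is the binding amount.

29,568 zł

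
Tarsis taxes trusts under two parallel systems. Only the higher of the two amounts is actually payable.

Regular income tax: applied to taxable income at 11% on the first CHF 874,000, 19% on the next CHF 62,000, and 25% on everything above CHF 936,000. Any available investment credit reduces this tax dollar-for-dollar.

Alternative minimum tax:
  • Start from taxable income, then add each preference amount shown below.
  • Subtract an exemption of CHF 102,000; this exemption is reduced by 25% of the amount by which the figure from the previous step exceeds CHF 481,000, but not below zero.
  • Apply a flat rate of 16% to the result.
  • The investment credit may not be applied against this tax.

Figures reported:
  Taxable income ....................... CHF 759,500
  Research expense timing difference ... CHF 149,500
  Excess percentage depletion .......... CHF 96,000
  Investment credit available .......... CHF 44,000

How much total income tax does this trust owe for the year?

Regular income tax:
  CHF 759,500 × 11% = CHF 83,545
  Less investment credit CHF 44,000 → CHF 39,545

Alternative minimum tax:
  Adjusted income: CHF 759,500 + CHF 149,500 + CHF 96,000 = CHF 1,005,000
  Exemption: 25% × (CHF 1,005,000 − CHF 481,000) = CHF 131,000 ≥ CHF 102,000, so the exemption is fully phased out
  Base: CHF 1,005,000 − CHF 0 = CHF 1,005,000
  CHF 1,005,000 × 16% = CHF 160,800

CHF 160,800 > CHF 39,545, so the alternative minimum tax is the binding amount.

CHF 160,800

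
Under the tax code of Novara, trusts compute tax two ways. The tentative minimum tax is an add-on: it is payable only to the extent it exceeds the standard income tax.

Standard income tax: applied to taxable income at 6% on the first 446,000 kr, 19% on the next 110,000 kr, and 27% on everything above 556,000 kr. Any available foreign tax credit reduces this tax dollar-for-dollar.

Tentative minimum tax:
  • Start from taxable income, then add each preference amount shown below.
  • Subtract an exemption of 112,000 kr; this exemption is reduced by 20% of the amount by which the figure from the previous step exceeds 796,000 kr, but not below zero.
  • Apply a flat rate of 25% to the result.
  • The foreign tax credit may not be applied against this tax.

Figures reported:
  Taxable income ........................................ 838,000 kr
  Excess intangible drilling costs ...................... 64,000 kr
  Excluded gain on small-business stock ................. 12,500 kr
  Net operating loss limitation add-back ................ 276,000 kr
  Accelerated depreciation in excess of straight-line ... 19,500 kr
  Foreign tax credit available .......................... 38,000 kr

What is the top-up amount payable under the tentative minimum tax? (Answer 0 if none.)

Standard income tax:
  446,000 kr × 6% = 26,760 kr
  110,000 kr × 19% = 20,900 kr
  282,000 kr × 27% = 76,140 kr
  → 123,800 kr
  Less foreign tax credit 38,000 kr → 85,800 kr

Tentative minimum tax:
  Adjusted income: 838,000 kr + 64,000 kr + 12,500 kr + 276,000 kr + 19,500 kr = 1,210,000 kr
  Exemption: 112,000 kr − 20% × (1,210,000 kr − 796,000 kr) = 112,000 kr − 82,800 kr = 29,200 kr
  Base: 1,210,000 kr − 29,200 kr = 1,180,800 kr
  1,180,800 kr × 25% = 295,200 kr

Excess of tentative minimum tax over standard income tax: 295,200 kr − 85,800 kr = 209,400 kr.

209,400 kr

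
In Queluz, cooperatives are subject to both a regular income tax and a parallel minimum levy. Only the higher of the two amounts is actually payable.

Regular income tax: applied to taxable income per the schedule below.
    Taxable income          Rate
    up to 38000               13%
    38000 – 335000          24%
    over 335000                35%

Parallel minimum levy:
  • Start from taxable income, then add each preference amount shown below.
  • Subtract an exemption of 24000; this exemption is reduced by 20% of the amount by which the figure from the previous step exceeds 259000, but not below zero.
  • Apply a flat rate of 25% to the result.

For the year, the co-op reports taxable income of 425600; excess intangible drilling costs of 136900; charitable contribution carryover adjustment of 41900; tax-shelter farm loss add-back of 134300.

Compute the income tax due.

184675

Parallel minimum levy:
  Adjusted income: 425600 + 136900 + 41900 + 134300 = 738700
  Exemption: 20% × (738700 − 259000) = 95940 ≥ 24000, so the exemption is fully phased out
  Base: 738700 − 0 = 738700
  738700 × 25% = 184675

Regular income tax:
  38000 × 13% = 4940
  297000 × 24% = 71280
  90600 × 35% = 31710
  → 107930

184675 > 107930, so the parallel minimum levy is the binding amount.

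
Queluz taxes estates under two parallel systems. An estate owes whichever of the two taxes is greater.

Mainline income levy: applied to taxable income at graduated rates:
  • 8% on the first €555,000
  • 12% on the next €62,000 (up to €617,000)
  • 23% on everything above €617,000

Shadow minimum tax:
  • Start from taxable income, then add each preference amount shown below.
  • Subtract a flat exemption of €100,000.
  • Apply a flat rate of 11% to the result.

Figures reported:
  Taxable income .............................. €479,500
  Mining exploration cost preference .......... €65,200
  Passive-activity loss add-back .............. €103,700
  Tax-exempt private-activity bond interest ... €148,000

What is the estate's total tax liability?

€76,604

Mainline income levy:
  €479,500 × 8% = €38,360

Shadow minimum tax:
  Adjusted income: €479,500 + €65,200 + €103,700 + €148,000 = €796,400
  Less exemption €100,000 → base €696,400
  €696,400 × 11% = €76,604

€76,604 > €38,360, so the shadow minimum tax is the binding amount.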